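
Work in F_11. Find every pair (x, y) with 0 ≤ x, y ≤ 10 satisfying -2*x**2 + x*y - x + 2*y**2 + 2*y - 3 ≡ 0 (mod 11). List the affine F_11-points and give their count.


Affine F_11-points: {(10, 8)}; count = 1.

For each of the 121 pairs (x, y) ∈ F_11², evaluate f(x, y) mod 11. Record the zeros.
  x = 0: [0↦8, 1↦1, 2↦9, 3↦10, 4↦4, 5↦2, 6↦4, 7↦10, 8↦9, 9↦1, 10↦8]  zeros at y ∈ ∅
  x = 1: [0↦5, 1↦10, 2↦8, 3↦10, 4↦5, 5↦4, 6↦7, 7↦3, 8↦3, 9↦7, 10↦4]  zeros at y ∈ ∅
  x = 2: [0↦9, 1↦4, 2↦3, 3↦6, 4↦2, 5↦2, 6↦6, 7↦3, 8↦4, 9↦9, 10↦7]  zeros at y ∈ ∅
  x = 3: [0↦9, 1↦5, 2↦5, 3↦9, 4↦6, 5↦7, 6↦1, 7↦10, 8↦1, 9↦7, 10↦6]  zeros at y ∈ ∅
  x = 4: [0↦5, 1↦2, 2↦3, 3↦8, 4↦6, 5↦8, 6↦3, 7↦2, 8↦5, 9↦1, 10↦1]  zeros at y ∈ ∅
  x = 5: [0↦8, 1↦6, 2↦8, 3↦3, 4↦2, 5↦5, 6↦1, 7↦1, 8↦5, 9↦2, 10↦3]  zeros at y ∈ ∅
  x = 6: [0↦7, 1↦6, 2↦9, 3↦5, 4↦5, 5↦9, 6↦6, 7↦7, 8↦1, 9↦10, 10↦1]  zeros at y ∈ ∅
  x = 7: [0↦2, 1↦2, 2↦6, 3↦3, 4↦4, 5↦9, 6↦7, 7↦9, 8↦4, 9↦3, 10↦6]  zeros at y ∈ ∅
  x = 8: [0↦4, 1↦5, 2↦10, 3↦8, 4↦10, 5↦5, 6↦4, 7↦7, 8↦3, 9↦3, 10↦7]  zeros at y ∈ ∅
  x = 9: [0↦2, 1↦4, 2↦10, 3↦9, 4↦1, 5↦8, 6↦8, 7↦1, 8↦9, 9↦10, 10↦4]  zeros at y ∈ ∅
  x = 10: [0↦7, 1↦10, 2↦6, 3↦6, 4↦10, 5↦7, 6↦8, 7↦2, 8↦0, 9↦2, 10↦8]  zeros at y ∈ {8}
Collecting zeros: affine points = {(10, 8)}.
Total count |C(F_11)_aff| = 1.


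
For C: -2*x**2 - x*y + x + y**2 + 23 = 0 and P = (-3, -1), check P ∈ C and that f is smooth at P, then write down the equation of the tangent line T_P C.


Tangent line at P: 14*x + y + 43 = 0.

Step 1: f(-3, -1) = 0, so P lies on C.
Step 2: partial derivatives
  f_x(x, y) = -4*x - y + 1, f_y(x, y) = -x + 2*y.
  f_x(P) = 14, f_y(P) = 1 (gradient nonzero, so P is smooth).
Step 3: tangent line at P: 14·(x − -3) + 1·(y − -1) = 0.
Expanding: 14*x + y + 43 = 0.


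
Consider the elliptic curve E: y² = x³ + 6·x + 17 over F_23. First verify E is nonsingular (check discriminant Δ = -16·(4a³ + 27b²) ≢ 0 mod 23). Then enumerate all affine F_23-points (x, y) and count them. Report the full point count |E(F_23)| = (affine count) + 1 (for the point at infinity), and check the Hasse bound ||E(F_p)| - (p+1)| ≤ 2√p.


Affine points = {(1, 1), (1, 22), (3, 4), (3, 19), (4, 6), (4, 17), (6, 4), (6, 19), (8, 5), (8, 18), (9, 8), (9, 15), (12, 0), (14, 4), (14, 19), (15, 3), (15, 20), (16, 0), (17, 8), (17, 15), (18, 0), (20, 8), (20, 15)}; affine count = 23; |E(F_23)| = 24.

Discriminant check: Δ ∝ 4a³ + 27b² = 4·6³ + 27·17² = 4·216 + 27·289 ≡ 19 (mod 23). Nonzero ⇒ E is nonsingular.
For each x ∈ F_23, compute rhs = x³ + 6·x + 17 mod 23, then count y ∈ F_23 with y² ≡ rhs.
  x = 0: rhs = 17, matching y values: none (0 points).
  x = 1: rhs = 1, matching y values: 1, 22 (2 points).
  x = 2: rhs = 14, matching y values: none (0 points).
  x = 3: rhs = 16, matching y values: 4, 19 (2 points).
  x = 4: rhs = 13, matching y values: 6, 17 (2 points).
  x = 5: rhs = 11, matching y values: none (0 points).
  x = 6: rhs = 16, matching y values: 4, 19 (2 points).
  x = 7: rhs = 11, matching y values: none (0 points).
  x = 8: rhs = 2, matching y values: 5, 18 (2 points).
  x = 9: rhs = 18, matching y values: 8, 15 (2 points).
  x = 10: rhs = 19, matching y values: none (0 points).
  x = 11: rhs = 11, matching y values: none (0 points).
  x = 12: rhs = 0, matching y values: 0 (1 points).
  x = 13: rhs = 15, matching y values: none (0 points).
  x = 14: rhs = 16, matching y values: 4, 19 (2 points).
  x = 15: rhs = 9, matching y values: 3, 20 (2 points).
  x = 16: rhs = 0, matching y values: 0 (1 points).
  x = 17: rhs = 18, matching y values: 8, 15 (2 points).
  x = 18: rhs = 0, matching y values: 0 (1 points).
  x = 19: rhs = 21, matching y values: none (0 points).
  x = 20: rhs = 18, matching y values: 8, 15 (2 points).
  x = 21: rhs = 20, matching y values: none (0 points).
  x = 22: rhs = 10, matching y values: none (0 points).
Total affine count: 23.
Full point count |E(F_23)| = 23 + 1 = 24.
Hasse bound: |24 − (23+1)| = |0| = 0 ≤ 2√23 ≈ 9.5917 ✓.


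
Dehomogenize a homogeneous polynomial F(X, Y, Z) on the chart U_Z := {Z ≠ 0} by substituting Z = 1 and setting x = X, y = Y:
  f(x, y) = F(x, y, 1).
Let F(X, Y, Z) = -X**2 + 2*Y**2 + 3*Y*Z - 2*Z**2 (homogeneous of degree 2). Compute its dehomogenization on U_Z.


f(x, y) = -x**2 + 2*y**2 + 3*y - 2

On U_Z we set Z = 1. Each monomial c·X^i·Y^j·Z^k in F becomes c·x^i·y^j·1^k = c·x^i·y^j.
Substituting Z = 1: F(X, Y, 1) = -x**2 + 2*y**2 + 3*y - 2.
Note: deg(f) ≤ deg(F) = 2; strict inequality happens when F is divisible by Z (lost terms).


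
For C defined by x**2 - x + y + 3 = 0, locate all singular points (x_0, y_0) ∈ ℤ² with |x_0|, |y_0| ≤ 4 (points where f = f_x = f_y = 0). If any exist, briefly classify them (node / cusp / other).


No singular points in the scanned grid; C is smooth there.

Compute partial derivatives:
  f_x = 2*x - 1.
  f_y = 1.
f_y = 1 is a nonzero constant, so f_y never vanishes: no point (x, y) can satisfy f = f_x = f_y = 0. In particular no (x, y) ∈ {−4, ..., 4}² is singular; the curve is smooth.


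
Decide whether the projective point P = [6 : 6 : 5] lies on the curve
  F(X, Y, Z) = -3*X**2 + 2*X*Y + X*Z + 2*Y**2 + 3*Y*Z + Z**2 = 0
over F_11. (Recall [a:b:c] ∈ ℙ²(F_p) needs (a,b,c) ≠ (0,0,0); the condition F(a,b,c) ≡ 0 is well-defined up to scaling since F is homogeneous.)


F(6,6,5) ≡ 5 (mod 11); P is NOT on the curve.

Evaluate F(6, 6, 5) term-by-term (mod 11).
  -3*X**2 ↦ -3·36·1·1 = -108
  2*X*Y ↦ 2·6·6·1 = 72
  X*Z ↦ 1·6·1·5 = 30
  2*Y**2 ↦ 2·1·36·1 = 72
  3*Y*Z ↦ 3·1·6·5 = 90
  Z**2 ↦ 1·1·1·25 = 25
Sum: F(6, 6, 5) = (-108) + (72) + (30) + (72) + (90) + (25) = 181.
Reducing mod 11: 181 ≡ 5 (mod 11).
Since F(a, b, c) ≡ 5 ≠ 0 (mod 11), P does NOT lie on the curve.


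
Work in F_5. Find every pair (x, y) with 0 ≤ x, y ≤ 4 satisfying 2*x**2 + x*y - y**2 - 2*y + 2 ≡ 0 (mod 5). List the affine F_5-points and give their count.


Affine F_5-points: {(2, 0), (3, 0), (3, 1), (4, 1)}; count = 4.

For each of the 25 pairs (x, y) ∈ F_5², evaluate f(x, y) mod 5. Record the zeros.
  x = 0: [0↦2, 1↦4, 2↦4, 3↦2, 4↦3]  zeros at y ∈ ∅
  x = 1: [0↦4, 1↦2, 2↦3, 3↦2, 4↦4]  zeros at y ∈ ∅
  x = 2: [0↦0, 1↦4, 2↦1, 3↦1, 4↦4]  zeros at y ∈ {0}
  x = 3: [0↦0, 1↦0, 2↦3, 3↦4, 4↦3]  zeros at y ∈ {0, 1}
  x = 4: [0↦4, 1↦0, 2↦4, 3↦1, 4↦1]  zeros at y ∈ {1}
Collecting zeros: affine points = {(2, 0), (3, 0), (3, 1), (4, 1)}.
Total count |C(F_5)_aff| = 4.


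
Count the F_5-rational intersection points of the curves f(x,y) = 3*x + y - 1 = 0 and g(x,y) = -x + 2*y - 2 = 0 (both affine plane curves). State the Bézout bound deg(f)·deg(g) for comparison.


Common zeros: {(0, 1)}; count = 1; Bézout bound = 1.

deg(f) = 1, deg(g) = 1, so Bézout bound = 1.
Scan x ∈ F_5. For each x, list the y ∈ F_5 with f(x, y) ≡ 0 and those with g(x, y) ≡ 0 (mod 5); the common zeros in that column are the intersection.
  x = 0: f ≡ 0 at y ∈ {1}; g ≡ 0 at y ∈ {1}; common: {1}.
  x = 1: f ≡ 0 at y ∈ {3}; g ≡ 0 at y ∈ {4}; common: ∅.
  x = 2: f ≡ 0 at y ∈ {0}; g ≡ 0 at y ∈ {2}; common: ∅.
  x = 3: f ≡ 0 at y ∈ {2}; g ≡ 0 at y ∈ {0}; common: ∅.
  x = 4: f ≡ 0 at y ∈ {4}; g ≡ 0 at y ∈ {3}; common: ∅.
Collecting: common zeros = {(0, 1)}, so the count is 1.
Comparison with the Bézout bound: 1 ≤ 1 = deg(f)·deg(g), as expected for curves with no common component (the bound is attained).


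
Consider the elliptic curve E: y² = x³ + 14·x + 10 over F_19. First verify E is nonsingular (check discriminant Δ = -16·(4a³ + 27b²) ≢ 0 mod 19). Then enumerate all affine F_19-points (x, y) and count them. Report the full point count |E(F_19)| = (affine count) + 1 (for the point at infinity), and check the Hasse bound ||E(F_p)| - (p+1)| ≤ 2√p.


Affine points = {(1, 5), (1, 14), (4, 4), (4, 15), (6, 5), (6, 14), (8, 8), (8, 11), (12, 5), (12, 14), (14, 9), (14, 10), (15, 2), (15, 17), (16, 6), (16, 13)}; affine count = 16; |E(F_19)| = 17.

Discriminant check: Δ ∝ 4a³ + 27b² = 4·14³ + 27·10² = 4·2744 + 27·100 ≡ 15 (mod 19). Nonzero ⇒ E is nonsingular.
For each x ∈ F_19, compute rhs = x³ + 14·x + 10 mod 19, then count y ∈ F_19 with y² ≡ rhs.
  x = 0: rhs = 10, matching y values: none (0 points).
  x = 1: rhs = 6, matching y values: 5, 14 (2 points).
  x = 2: rhs = 8, matching y values: none (0 points).
  x = 3: rhs = 3, matching y values: none (0 points).
  x = 4: rhs = 16, matching y values: 4, 15 (2 points).
  x = 5: rhs = 15, matching y values: none (0 points).
  x = 6: rhs = 6, matching y values: 5, 14 (2 points).
  x = 7: rhs = 14, matching y values: none (0 points).
  x = 8: rhs = 7, matching y values: 8, 11 (2 points).
  x = 9: rhs = 10, matching y values: none (0 points).
  x = 10: rhs = 10, matching y values: none (0 points).
  x = 11: rhs = 13, matching y values: none (0 points).
  x = 12: rhs = 6, matching y values: 5, 14 (2 points).
  x = 13: rhs = 14, matching y values: none (0 points).
  x = 14: rhs = 5, matching y values: 9, 10 (2 points).
  x = 15: rhs = 4, matching y values: 2, 17 (2 points).
  x = 16: rhs = 17, matching y values: 6, 13 (2 points).
  x = 17: rhs = 12, matching y values: none (0 points).
  x = 18: rhs = 14, matching y values: none (0 points).
Total affine count: 16.
Full point count |E(F_19)| = 16 + 1 = 17.
Hasse bound: |17 − (19+1)| = |-3| = 3 ≤ 2√19 ≈ 8.7178 ✓.


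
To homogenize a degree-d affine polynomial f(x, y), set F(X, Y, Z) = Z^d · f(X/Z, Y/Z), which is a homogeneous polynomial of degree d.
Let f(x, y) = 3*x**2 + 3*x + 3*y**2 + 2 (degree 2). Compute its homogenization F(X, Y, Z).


F(X, Y, Z) = 3*X**2 + 3*X*Z + 3*Y**2 + 2*Z**2

deg(f) = 2.
Substitute x = X/Z, y = Y/Z into f, then multiply by Z^2.
  monomial 3·x^2·y^0 ↦ 3·X^2·Y^0·Z^0.
  monomial 3·x^1·y^0 ↦ 3·X^1·Y^0·Z^1.
  monomial 3·x^0·y^2 ↦ 3·X^0·Y^2·Z^0.
  monomial 2·x^0·y^0 ↦ 2·X^0·Y^0·Z^2.
Collecting: F(X, Y, Z) = 3*X**2 + 3*X*Z + 3*Y**2 + 2*Z**2.


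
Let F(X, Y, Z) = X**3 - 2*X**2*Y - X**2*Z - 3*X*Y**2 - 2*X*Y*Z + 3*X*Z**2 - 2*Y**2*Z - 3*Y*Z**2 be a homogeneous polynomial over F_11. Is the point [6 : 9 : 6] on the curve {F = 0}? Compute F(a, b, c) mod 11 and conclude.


F(6,9,6) ≡ 9 (mod 11); P is NOT on the curve.

Evaluate F(6, 9, 6) term-by-term (mod 11).
  X**3 ↦ 1·216·1·1 = 216
  -2*X**2*Y ↦ -2·36·9·1 = -648
  -X**2*Z ↦ -1·36·1·6 = -216
  -3*X*Y**2 ↦ -3·6·81·1 = -1458
  -2*X*Y*Z ↦ -2·6·9·6 = -648
  3*X*Z**2 ↦ 3·6·1·36 = 648
  -2*Y**2*Z ↦ -2·1·81·6 = -972
  -3*Y*Z**2 ↦ -3·1·9·36 = -972
Sum: F(6, 9, 6) = (216) + (-648) + (-216) + (-1458) + (-648) + (648) + (-972) + (-972) = -4050.
Reducing mod 11: -4050 ≡ 9 (mod 11).
Since F(a, b, c) ≡ 9 ≠ 0 (mod 11), P does NOT lie on the curve.


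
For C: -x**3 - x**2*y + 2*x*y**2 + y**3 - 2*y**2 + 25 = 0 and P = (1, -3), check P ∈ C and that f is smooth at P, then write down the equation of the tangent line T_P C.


Tangent line at P: 21*x + 26*y + 57 = 0.

Step 1: f(1, -3) = 0, so P lies on C.
Step 2: partial derivatives
  f_x(x, y) = -3*x**2 - 2*x*y + 2*y**2, f_y(x, y) = -x**2 + 4*x*y + 3*y**2 - 4*y.
  f_x(P) = 21, f_y(P) = 26 (gradient nonzero, so P is smooth).
Step 3: tangent line at P: 21·(x − 1) + 26·(y − -3) = 0.
Expanding: 21*x + 26*y + 57 = 0.


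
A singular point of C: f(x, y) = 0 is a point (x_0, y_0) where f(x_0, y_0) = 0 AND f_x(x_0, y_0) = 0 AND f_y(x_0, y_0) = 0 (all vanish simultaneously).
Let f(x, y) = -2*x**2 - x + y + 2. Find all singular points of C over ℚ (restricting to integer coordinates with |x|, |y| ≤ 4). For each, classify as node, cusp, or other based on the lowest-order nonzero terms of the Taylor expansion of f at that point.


No singular points in the scanned grid; C is smooth there.

Compute partial derivatives:
  f_x = -4*x - 1.
  f_y = 1.
f_y = 1 is a nonzero constant, so f_y never vanishes: no point (x, y) can satisfy f = f_x = f_y = 0. In particular no (x, y) ∈ {−4, ..., 4}² is singular; the curve is smooth.


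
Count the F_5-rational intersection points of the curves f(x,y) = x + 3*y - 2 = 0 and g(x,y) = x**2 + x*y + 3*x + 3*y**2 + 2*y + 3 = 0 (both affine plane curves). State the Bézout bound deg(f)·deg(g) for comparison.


Common zeros: {(1, 2), (4, 1)}; count = 2; Bézout bound = 2.

deg(f) = 1, deg(g) = 2, so Bézout bound = 2.
Scan x ∈ F_5. For each x, list the y ∈ F_5 with f(x, y) ≡ 0 and those with g(x, y) ≡ 0 (mod 5); the common zeros in that column are the intersection.
  x = 0: f ≡ 0 at y ∈ {4}; g ≡ 0 at y ∈ ∅; common: ∅.
  x = 1: f ≡ 0 at y ∈ {2}; g ≡ 0 at y ∈ {2}; common: {2}.
  x = 2: f ≡ 0 at y ∈ {0}; g ≡ 0 at y ∈ {1}; common: ∅.
  x = 3: f ≡ 0 at y ∈ {3}; g ≡ 0 at y ∈ ∅; common: ∅.
  x = 4: f ≡ 0 at y ∈ {1}; g ≡ 0 at y ∈ {1, 2}; common: {1}.
Collecting: common zeros = {(1, 2), (4, 1)}, so the count is 2.
Comparison with the Bézout bound: 2 ≤ 2 = deg(f)·deg(g), as expected for curves with no common component (the bound is attained).


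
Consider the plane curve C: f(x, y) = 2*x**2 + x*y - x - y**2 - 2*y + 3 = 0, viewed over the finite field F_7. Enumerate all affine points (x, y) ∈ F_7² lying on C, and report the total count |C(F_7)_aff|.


Affine F_7-points: {(0, 1), (0, 4), (2, 3), (2, 4), (4, 3), (4, 6)}; count = 6.

For each of the 49 pairs (x, y) ∈ F_7², evaluate f(x, y) mod 7. Record the zeros.
  x = 0: [0↦3, 1↦0, 2↦2, 3↦2, 4↦0, 5↦3, 6↦4]  zeros at y ∈ {1, 4}
  x = 1: [0↦4, 1↦2, 2↦5, 3↦6, 4↦5, 5↦2, 6↦4]  zeros at y ∈ ∅
  x = 2: [0↦2, 1↦1, 2↦5, 3↦0, 4↦0, 5↦5, 6↦1]  zeros at y ∈ {3, 4}
  x = 3: [0↦4, 1↦4, 2↦2, 3↦5, 4↦6, 5↦5, 6↦2]  zeros at y ∈ ∅
  x = 4: [0↦3, 1↦4, 2↦3, 3↦0, 4↦2, 5↦2, 6↦0]  zeros at y ∈ {3, 6}
  x = 5: [0↦6, 1↦1, 2↦1, 3↦6, 4↦2, 5↦3, 6↦2]  zeros at y ∈ ∅
  x = 6: [0↦6, 1↦2, 2↦3, 3↦2, 4↦6, 5↦1, 6↦1]  zeros at y ∈ ∅
Collecting zeros: affine points = {(0, 1), (0, 4), (2, 3), (2, 4), (4, 3), (4, 6)}.
Total count |C(F_7)_aff| = 6.


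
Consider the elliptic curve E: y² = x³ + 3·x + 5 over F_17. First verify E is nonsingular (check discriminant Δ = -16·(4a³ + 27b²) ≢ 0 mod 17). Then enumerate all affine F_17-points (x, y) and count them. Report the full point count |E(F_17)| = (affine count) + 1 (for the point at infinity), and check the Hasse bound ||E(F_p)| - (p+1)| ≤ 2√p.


Affine points = {(1, 3), (1, 14), (2, 6), (2, 11), (4, 8), (4, 9), (5, 3), (5, 14), (6, 1), (6, 16), (9, 8), (9, 9), (10, 7), (10, 10), (11, 3), (11, 14), (12, 1), (12, 16), (15, 5), (15, 12), (16, 1), (16, 16)}; affine count = 22; |E(F_17)| = 23.

Discriminant check: Δ ∝ 4a³ + 27b² = 4·3³ + 27·5² = 4·27 + 27·25 ≡ 1 (mod 17). Nonzero ⇒ E is nonsingular.
For each x ∈ F_17, compute rhs = x³ + 3·x + 5 mod 17, then count y ∈ F_17 with y² ≡ rhs.
  x = 0: rhs = 5, matching y values: none (0 points).
  x = 1: rhs = 9, matching y values: 3, 14 (2 points).
  x = 2: rhs = 2, matching y values: 6, 11 (2 points).
  x = 3: rhs = 7, matching y values: none (0 points).
  x = 4: rhs = 13, matching y values: 8, 9 (2 points).
  x = 5: rhs = 9, matching y values: 3, 14 (2 points).
  x = 6: rhs = 1, matching y values: 1, 16 (2 points).
  x = 7: rhs = 12, matching y values: none (0 points).
  x = 8: rhs = 14, matching y values: none (0 points).
  x = 9: rhs = 13, matching y values: 8, 9 (2 points).
  x = 10: rhs = 15, matching y values: 7, 10 (2 points).
  x = 11: rhs = 9, matching y values: 3, 14 (2 points).
  x = 12: rhs = 1, matching y values: 1, 16 (2 points).
  x = 13: rhs = 14, matching y values: none (0 points).
  x = 14: rhs = 3, matching y values: none (0 points).
  x = 15: rhs = 8, matching y values: 5, 12 (2 points).
  x = 16: rhs = 1, matching y values: 1, 16 (2 points).
Total affine count: 22.
Full point count |E(F_17)| = 22 + 1 = 23.
Hasse bound: |23 − (17+1)| = |5| = 5 ≤ 2√17 ≈ 8.2462 ✓.


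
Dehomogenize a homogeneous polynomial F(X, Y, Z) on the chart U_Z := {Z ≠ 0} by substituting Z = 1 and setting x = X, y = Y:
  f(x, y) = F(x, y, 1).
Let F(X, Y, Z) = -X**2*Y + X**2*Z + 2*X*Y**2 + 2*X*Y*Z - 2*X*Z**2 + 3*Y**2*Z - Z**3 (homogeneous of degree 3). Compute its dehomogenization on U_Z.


f(x, y) = -x**2*y + x**2 + 2*x*y**2 + 2*x*y - 2*x + 3*y**2 - 1

On U_Z we set Z = 1. Each monomial c·X^i·Y^j·Z^k in F becomes c·x^i·y^j·1^k = c·x^i·y^j.
Substituting Z = 1: F(X, Y, 1) = -x**2*y + x**2 + 2*x*y**2 + 2*x*y - 2*x + 3*y**2 - 1.
Note: deg(f) ≤ deg(F) = 3; strict inequality happens when F is divisible by Z (lost terms).


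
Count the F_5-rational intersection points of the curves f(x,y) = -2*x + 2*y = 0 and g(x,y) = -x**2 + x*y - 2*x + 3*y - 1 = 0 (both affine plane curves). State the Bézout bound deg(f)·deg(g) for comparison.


Common zeros: {(1, 1)}; count = 1; Bézout bound = 2.

deg(f) = 1, deg(g) = 2, so Bézout bound = 2.
Scan x ∈ F_5. For each x, list the y ∈ F_5 with f(x, y) ≡ 0 and those with g(x, y) ≡ 0 (mod 5); the common zeros in that column are the intersection.
  x = 0: f ≡ 0 at y ∈ {0}; g ≡ 0 at y ∈ {2}; common: ∅.
  x = 1: f ≡ 0 at y ∈ {1}; g ≡ 0 at y ∈ {1}; common: {1}.
  x = 2: f ≡ 0 at y ∈ {2}; g ≡ 0 at y ∈ ∅; common: ∅.
  x = 3: f ≡ 0 at y ∈ {3}; g ≡ 0 at y ∈ {1}; common: ∅.
  x = 4: f ≡ 0 at y ∈ {4}; g ≡ 0 at y ∈ {0}; common: ∅.
Collecting: common zeros = {(1, 1)}, so the count is 1.
Comparison with the Bézout bound: 1 ≤ 2 = deg(f)·deg(g), as expected for curves with no common component (the affine F_5-count falls short of the bound because intersections may lie at infinity, over extension fields, or carry multiplicity).


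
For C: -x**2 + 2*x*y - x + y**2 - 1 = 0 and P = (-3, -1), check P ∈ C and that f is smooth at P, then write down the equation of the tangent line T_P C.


Tangent line at P: 3*x - 8*y + 1 = 0.

Step 1: f(-3, -1) = 0, so P lies on C.
Step 2: partial derivatives
  f_x(x, y) = -2*x + 2*y - 1, f_y(x, y) = 2*x + 2*y.
  f_x(P) = 3, f_y(P) = -8 (gradient nonzero, so P is smooth).
Step 3: tangent line at P: 3·(x − -3) + -8·(y − -1) = 0.
Expanding: 3*x - 8*y + 1 = 0.


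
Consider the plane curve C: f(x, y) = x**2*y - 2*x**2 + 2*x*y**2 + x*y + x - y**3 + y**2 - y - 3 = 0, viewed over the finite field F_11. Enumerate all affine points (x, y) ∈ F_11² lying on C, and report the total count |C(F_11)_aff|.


Affine F_11-points: {(0, 4), (0, 9), (0, 10), (2, 1), (6, 6), (8, 10), (9, 4), (10, 6), (10, 9)}; count = 9.

For each of the 121 pairs (x, y) ∈ F_11², evaluate f(x, y) mod 11. Record the zeros.
  x = 0: [0↦8, 1↦7, 2↦2, 3↦9, 4↦0, 5↦2, 6↦9, 7↦4, 8↦3, 9↦0, 10↦0]  zeros at y ∈ {4, 9, 10}
  x = 1: [0↦7, 1↦10, 2↦2, 3↦10, 4↦6, 5↦6, 6↦4, 7↦5, 8↦3, 9↦3, 10↦10]  zeros at y ∈ ∅
  x = 2: [0↦2, 1↦0, 2↦2, 3↦2, 4↦5, 5↦5, 6↦7, 7↦5, 8↦4, 9↦9, 10↦3]  zeros at y ∈ {1}
  x = 3: [0↦4, 1↦10, 2↦2, 3↦7, 4↦8, 5↦10, 6↦7, 7↦4, 8↦6, 9↦7, 10↦1]  zeros at y ∈ ∅
  x = 4: [0↦2, 1↦7, 2↦2, 3↦3, 4↦4, 5↦10, 6↦4, 7↦2, 8↦9, 9↦8, 10↦4]  zeros at y ∈ ∅
  x = 5: [0↦7, 1↦2, 2↦2, 3↦1, 4↦4, 5↦5, 6↦9, 7↦10, 8↦2, 9↦1, 10↦1]  zeros at y ∈ ∅
  x = 6: [0↦8, 1↦6, 2↦2, 3↦1, 4↦8, 5↦6, 6↦0, 7↦6, 8↦7, 9↦8, 10↦3]  zeros at y ∈ {6}
  x = 7: [0↦5, 1↦8, 2↦2, 3↦3, 4↦5, 5↦2, 6↦10, 7↦1, 8↦2, 9↦7, 10↦10]  zeros at y ∈ ∅
  x = 8: [0↦9, 1↦8, 2↦2, 3↦7, 4↦6, 5↦4, 6↦6, 7↦6, 8↦9, 9↦9, 10↦0]  zeros at y ∈ {10}
  x = 9: [0↦9, 1↦6, 2↦2, 3↦2, 4↦0, 5↦1, 6↦10, 7↦10, 8↦6, 9↦3, 10↦6]  zeros at y ∈ {4}
  x = 10: [0↦5, 1↦2, 2↦2, 3↦10, 4↦9, 5↦4, 6↦0, 7↦2, 8↦4, 9↦0, 10↦6]  zeros at y ∈ {6, 9}
Collecting zeros: affine points = {(0, 4), (0, 9), (0, 10), (2, 1), (6, 6), (8, 10), (9, 4), (10, 6), (10, 9)}.
Total count |C(F_11)_aff| = 9.


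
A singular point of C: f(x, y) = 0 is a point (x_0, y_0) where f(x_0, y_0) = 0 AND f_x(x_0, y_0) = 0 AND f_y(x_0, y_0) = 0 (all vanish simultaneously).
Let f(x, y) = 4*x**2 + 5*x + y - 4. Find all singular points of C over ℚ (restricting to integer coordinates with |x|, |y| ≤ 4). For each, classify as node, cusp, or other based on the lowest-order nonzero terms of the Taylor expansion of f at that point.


No singular points in the scanned grid; C is smooth there.

Compute partial derivatives:
  f_x = 8*x + 5.
  f_y = 1.
f_y = 1 is a nonzero constant, so f_y never vanishes: no point (x, y) can satisfy f = f_x = f_y = 0. In particular no (x, y) ∈ {−4, ..., 4}² is singular; the curve is smooth.


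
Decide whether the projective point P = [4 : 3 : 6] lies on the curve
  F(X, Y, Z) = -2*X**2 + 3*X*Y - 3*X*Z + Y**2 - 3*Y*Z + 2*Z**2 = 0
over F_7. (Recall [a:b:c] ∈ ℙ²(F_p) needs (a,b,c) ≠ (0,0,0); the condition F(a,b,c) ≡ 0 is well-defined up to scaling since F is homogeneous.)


F(4,3,6) ≡ 1 (mod 7); P is NOT on the curve.

Evaluate F(4, 3, 6) term-by-term (mod 7).
  -2*X**2 ↦ -2·16·1·1 = -32
  3*X*Y ↦ 3·4·3·1 = 36
  -3*X*Z ↦ -3·4·1·6 = -72
  Y**2 ↦ 1·1·9·1 = 9
  -3*Y*Z ↦ -3·1·3·6 = -54
  2*Z**2 ↦ 2·1·1·36 = 72
Sum: F(4, 3, 6) = (-32) + (36) + (-72) + (9) + (-54) + (72) = -41.
Reducing mod 7: -41 ≡ 1 (mod 7).
Since F(a, b, c) ≡ 1 ≠ 0 (mod 7), P does NOT lie on the curve.


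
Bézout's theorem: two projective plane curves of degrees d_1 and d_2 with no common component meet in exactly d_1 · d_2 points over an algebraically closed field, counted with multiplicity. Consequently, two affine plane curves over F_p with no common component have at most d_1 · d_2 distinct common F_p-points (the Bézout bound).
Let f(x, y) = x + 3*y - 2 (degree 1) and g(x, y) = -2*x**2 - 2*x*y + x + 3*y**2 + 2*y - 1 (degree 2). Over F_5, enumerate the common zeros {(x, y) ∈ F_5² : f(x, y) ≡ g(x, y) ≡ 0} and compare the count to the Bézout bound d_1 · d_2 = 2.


Common zeros: {(0, 4), (1, 2)}; count = 2; Bézout bound = 2.

deg(f) = 1, deg(g) = 2, so Bézout bound = 2.
Scan x ∈ F_5. For each x, list the y ∈ F_5 with f(x, y) ≡ 0 and those with g(x, y) ≡ 0 (mod 5); the common zeros in that column are the intersection.
  x = 0: f ≡ 0 at y ∈ {4}; g ≡ 0 at y ∈ {2, 4}; common: {4}.
  x = 1: f ≡ 0 at y ∈ {2}; g ≡ 0 at y ∈ {2, 3}; common: {2}.
  x = 2: f ≡ 0 at y ∈ {0}; g ≡ 0 at y ∈ ∅; common: ∅.
  x = 3: f ≡ 0 at y ∈ {3}; g ≡ 0 at y ∈ ∅; common: ∅.
  x = 4: f ≡ 0 at y ∈ {1}; g ≡ 0 at y ∈ {3, 4}; common: ∅.
Collecting: common zeros = {(0, 4), (1, 2)}, so the count is 2.
Comparison with the Bézout bound: 2 ≤ 2 = deg(f)·deg(g), as expected for curves with no common component (the bound is attained).


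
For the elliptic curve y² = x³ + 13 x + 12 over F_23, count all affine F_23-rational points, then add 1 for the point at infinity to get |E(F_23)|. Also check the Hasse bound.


Affine points = {(0, 9), (0, 14), (1, 7), (1, 16), (2, 0), (3, 3), (3, 20), (4, 6), (4, 17), (5, 8), (5, 15), (7, 3), (7, 20), (13, 3), (13, 20), (18, 11), (18, 12), (21, 1), (21, 22)}; affine count = 19; |E(F_23)| = 20.

Discriminant check: Δ ∝ 4a³ + 27b² = 4·13³ + 27·12² = 4·2197 + 27·144 ≡ 3 (mod 23). Nonzero ⇒ E is nonsingular.
For each x ∈ F_23, compute rhs = x³ + 13·x + 12 mod 23, then count y ∈ F_23 with y² ≡ rhs.
  x = 0: rhs = 12, matching y values: 9, 14 (2 points).
  x = 1: rhs = 3, matching y values: 7, 16 (2 points).
  x = 2: rhs = 0, matching y values: 0 (1 points).
  x = 3: rhs = 9, matching y values: 3, 20 (2 points).
  x = 4: rhs = 13, matching y values: 6, 17 (2 points).
  x = 5: rhs = 18, matching y values: 8, 15 (2 points).
  x = 6: rhs = 7, matching y values: none (0 points).
  x = 7: rhs = 9, matching y values: 3, 20 (2 points).
  x = 8: rhs = 7, matching y values: none (0 points).
  x = 9: rhs = 7, matching y values: none (0 points).
  x = 10: rhs = 15, matching y values: none (0 points).
  x = 11: rhs = 14, matching y values: none (0 points).
  x = 12: rhs = 10, matching y values: none (0 points).
  x = 13: rhs = 9, matching y values: 3, 20 (2 points).
  x = 14: rhs = 17, matching y values: none (0 points).
  x = 15: rhs = 17, matching y values: none (0 points).
  x = 16: rhs = 15, matching y values: none (0 points).
  x = 17: rhs = 17, matching y values: none (0 points).
  x = 18: rhs = 6, matching y values: 11, 12 (2 points).
  x = 19: rhs = 11, matching y values: none (0 points).
  x = 20: rhs = 15, matching y values: none (0 points).
  x = 21: rhs = 1, matching y values: 1, 22 (2 points).
  x = 22: rhs = 21, matching y values: none (0 points).
Total affine count: 19.
Full point count |E(F_23)| = 19 + 1 = 20.
Hasse bound: |20 − (23+1)| = |-4| = 4 ≤ 2√23 ≈ 9.5917 ✓.


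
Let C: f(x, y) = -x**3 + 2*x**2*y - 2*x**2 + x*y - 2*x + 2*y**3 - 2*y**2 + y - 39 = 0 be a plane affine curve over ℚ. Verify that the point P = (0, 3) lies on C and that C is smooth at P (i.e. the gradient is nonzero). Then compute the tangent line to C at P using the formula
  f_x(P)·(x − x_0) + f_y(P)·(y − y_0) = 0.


Tangent line at P: x + 43*y - 129 = 0.

Step 1: f(0, 3) = 0, so P lies on C.
Step 2: partial derivatives
  f_x(x, y) = -3*x**2 + 4*x*y - 4*x + y - 2, f_y(x, y) = 2*x**2 + x + 6*y**2 - 4*y + 1.
  f_x(P) = 1, f_y(P) = 43 (gradient nonzero, so P is smooth).
Step 3: tangent line at P: 1·(x − 0) + 43·(y − 3) = 0.
Expanding: x + 43*y - 129 = 0.


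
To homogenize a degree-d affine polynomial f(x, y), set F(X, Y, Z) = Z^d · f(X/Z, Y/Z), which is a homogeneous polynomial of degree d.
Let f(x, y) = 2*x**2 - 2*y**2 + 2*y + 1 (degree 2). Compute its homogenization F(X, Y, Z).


F(X, Y, Z) = 2*X**2 - 2*Y**2 + 2*Y*Z + Z**2

deg(f) = 2.
Substitute x = X/Z, y = Y/Z into f, then multiply by Z^2.
  monomial 2·x^2·y^0 ↦ 2·X^2·Y^0·Z^0.
  monomial -2·x^0·y^2 ↦ -2·X^0·Y^2·Z^0.
  monomial 2·x^0·y^1 ↦ 2·X^0·Y^1·Z^1.
  monomial 1·x^0·y^0 ↦ 1·X^0·Y^0·Z^2.
Collecting: F(X, Y, Z) = 2*X**2 - 2*Y**2 + 2*Y*Z + Z**2.


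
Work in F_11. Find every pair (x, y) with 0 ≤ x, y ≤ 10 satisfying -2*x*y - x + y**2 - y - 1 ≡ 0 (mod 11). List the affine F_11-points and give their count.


Affine F_11-points: {(0, 4), (0, 8), (2, 7), (2, 9), (7, 1), (7, 3), (9, 2), (9, 6), (10, 0), (10, 10)}; count = 10.

For each of the 121 pairs (x, y) ∈ F_11², evaluate f(x, y) mod 11. Record the zeros.
  x = 0: [0↦10, 1↦10, 2↦1, 3↦5, 4↦0, 5↦8, 6↦7, 7↦8, 8↦0, 9↦5, 10↦1]  zeros at y ∈ {4, 8}
  x = 1: [0↦9, 1↦7, 2↦7, 3↦9, 4↦2, 5↦8, 6↦5, 7↦4, 8↦5, 9↦8, 10↦2]  zeros at y ∈ ∅
  x = 2: [0↦8, 1↦4, 2↦2, 3↦2, 4↦4, 5↦8, 6↦3, 7↦0, 8↦10, 9↦0, 10↦3]  zeros at y ∈ {7, 9}
  x = 3: [0↦7, 1↦1, 2↦8, 3↦6, 4↦6, 5↦8, 6↦1, 7↦7, 8↦4, 9↦3, 10↦4]  zeros at y ∈ ∅
  x = 4: [0↦6, 1↦9, 2↦3, 3↦10, 4↦8, 5↦8, 6↦10, 7↦3, 8↦9, 9↦6, 10↦5]  zeros at y ∈ ∅
  x = 5: [0↦5, 1↦6, 2↦9, 3↦3, 4↦10, 5↦8, 6↦8, 7↦10, 8↦3, 9↦9, 10↦6]  zeros at y ∈ ∅
  x = 6: [0↦4, 1↦3, 2↦4, 3↦7, 4↦1, 5↦8, 6↦6, 7↦6, 8↦8, 9↦1, 10↦7]  zeros at y ∈ ∅
  x = 7: [0↦3, 1↦0, 2↦10, 3↦0, 4↦3, 5↦8, 6↦4, 7↦2, 8↦2, 9↦4, 10↦8]  zeros at y ∈ {1, 3}
  x = 8: [0↦2, 1↦8, 2↦5, 3↦4, 4↦5, 5↦8, 6↦2, 7↦9, 8↦7, 9↦7, 10↦9]  zeros at y ∈ ∅
  x = 9: [0↦1, 1↦5, 2↦0, 3↦8, 4↦7, 5↦8, 6↦0, 7↦5, 8↦1, 9↦10, 10↦10]  zeros at y ∈ {2, 6}
  x = 10: [0↦0, 1↦2, 2↦6, 3↦1, 4↦9, 5↦8, 6↦9, 7↦1, 8↦6, 9↦2, 10↦0]  zeros at y ∈ {0, 10}
Collecting zeros: affine points = {(0, 4), (0, 8), (2, 7), (2, 9), (7, 1), (7, 3), (9, 2), (9, 6), (10, 0), (10, 10)}.
Total count |C(F_11)_aff| = 10.


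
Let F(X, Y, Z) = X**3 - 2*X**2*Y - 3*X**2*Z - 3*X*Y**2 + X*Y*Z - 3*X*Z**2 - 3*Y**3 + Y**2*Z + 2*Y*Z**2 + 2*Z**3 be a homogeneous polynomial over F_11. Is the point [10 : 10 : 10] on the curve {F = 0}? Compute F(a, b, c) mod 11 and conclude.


F(10,10,10) ≡ 7 (mod 11); P is NOT on the curve.

Evaluate F(10, 10, 10) term-by-term (mod 11).
  X**3 ↦ 1·1000·1·1 = 1000
  -2*X**2*Y ↦ -2·100·10·1 = -2000
  -3*X**2*Z ↦ -3·100·1·10 = -3000
  -3*X*Y**2 ↦ -3·10·100·1 = -3000
  X*Y*Z ↦ 1·10·10·10 = 1000
  -3*X*Z**2 ↦ -3·10·1·100 = -3000
  -3*Y**3 ↦ -3·1·1000·1 = -3000
  Y**2*Z ↦ 1·1·100·10 = 1000
  2*Y*Z**2 ↦ 2·1·10·100 = 2000
  2*Z**3 ↦ 2·1·1·1000 = 2000
Sum: F(10, 10, 10) = (1000) + (-2000) + (-3000) + (-3000) + (1000) + (-3000) + (-3000) + (1000) + (2000) + (2000) = -7000.
Reducing mod 11: -7000 ≡ 7 (mod 11).
Since F(a, b, c) ≡ 7 ≠ 0 (mod 11), P does NOT lie on the curve.


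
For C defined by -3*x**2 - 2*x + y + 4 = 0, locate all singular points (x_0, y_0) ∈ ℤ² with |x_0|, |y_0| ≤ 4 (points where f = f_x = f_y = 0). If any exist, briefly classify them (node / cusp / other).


No singular points in the scanned grid; C is smooth there.

Compute partial derivatives:
  f_x = -6*x - 2.
  f_y = 1.
f_y = 1 is a nonzero constant, so f_y never vanishes: no point (x, y) can satisfy f = f_x = f_y = 0. In particular no (x, y) ∈ {−4, ..., 4}² is singular; the curve is smooth.


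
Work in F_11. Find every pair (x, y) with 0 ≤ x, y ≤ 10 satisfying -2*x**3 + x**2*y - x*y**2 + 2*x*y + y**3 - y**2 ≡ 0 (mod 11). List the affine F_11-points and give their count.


Affine F_11-points: {(0, 0), (0, 1), (1, 1), (1, 5), (1, 7), (3, 7), (5, 1), (5, 7), (5, 9), (6, 5), (10, 8)}; count = 11.

For each of the 121 pairs (x, y) ∈ F_11², evaluate f(x, y) mod 11. Record the zeros.
  x = 0: [0↦0, 1↦0, 2↦4, 3↦7, 4↦4, 5↦1, 6↦4, 7↦8, 8↦8, 9↦10, 10↦9]  zeros at y ∈ {0, 1}
  x = 1: [0↦9, 1↦0, 2↦4, 3↦5, 4↦9, 5↦0, 6↦6, 7↦0, 8↦10, 9↦9, 10↦3]  zeros at y ∈ {1, 5, 7}
  x = 2: [0↦6, 1↦1, 2↦7, 3↦8, 4↦10, 5↦8, 6↦8, 7↦5, 8↦5, 9↦3, 10↦5]  zeros at y ∈ ∅
  x = 3: [0↦1, 1↦2, 2↦1, 3↦4, 4↦6, 5↦2, 6↦9, 7↦0, 8↦3, 9↦2, 10↦3]  zeros at y ∈ {7}
  x = 4: [0↦4, 1↦2, 2↦7, 3↦3, 4↦7, 5↦3, 6↦8, 7↦6, 8↦3, 9↦5, 10↦7]  zeros at y ∈ ∅
  x = 5: [0↦3, 1↦0, 2↦2, 3↦4, 4↦1, 5↦10, 6↦4, 7↦0, 8↦4, 9↦0, 10↦5]  zeros at y ∈ {1, 7, 9}
  x = 6: [0↦8, 1↦6, 2↦7, 3↦6, 4↦9, 5↦0, 6↦7, 7↦3, 8↦5, 9↦8, 10↦7]  zeros at y ∈ {5}
  x = 7: [0↦7, 1↦8, 2↦10, 3↦8, 4↦8, 5↦5, 6↦5, 7↦3, 8↦5, 9↦6, 10↦1]  zeros at y ∈ ∅
  x = 8: [0↦10, 1↦5, 2↦10, 3↦9, 4↦8, 5↦2, 6↦8, 7↦10, 8↦3, 9↦4, 10↦8]  zeros at y ∈ ∅
  x = 9: [0↦5, 1↦7, 2↦6, 3↦8, 4↦8, 5↦1, 6↦4, 7↦1, 8↦9, 9↦1, 10↦5]  zeros at y ∈ ∅
  x = 10: [0↦2, 1↦2, 2↦8, 3↦4, 4↦7, 5↦1, 6↦3, 7↦8, 8↦0, 9↦7, 10↦2]  zeros at y ∈ {8}
Collecting zeros: affine points = {(0, 0), (0, 1), (1, 1), (1, 5), (1, 7), (3, 7), (5, 1), (5, 7), (5, 9), (6, 5), (10, 8)}.
Total count |C(F_11)_aff| = 11.


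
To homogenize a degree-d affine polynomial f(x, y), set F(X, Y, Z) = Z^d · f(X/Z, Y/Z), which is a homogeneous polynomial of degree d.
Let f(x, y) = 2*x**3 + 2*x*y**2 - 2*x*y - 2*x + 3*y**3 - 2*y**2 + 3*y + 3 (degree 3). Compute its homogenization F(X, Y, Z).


F(X, Y, Z) = 2*X**3 + 2*X*Y**2 - 2*X*Y*Z - 2*X*Z**2 + 3*Y**3 - 2*Y**2*Z + 3*Y*Z**2 + 3*Z**3

deg(f) = 3.
Substitute x = X/Z, y = Y/Z into f, then multiply by Z^3.
  monomial 2·x^3·y^0 ↦ 2·X^3·Y^0·Z^0.
  monomial 2·x^1·y^2 ↦ 2·X^1·Y^2·Z^0.
  monomial -2·x^1·y^1 ↦ -2·X^1·Y^1·Z^1.
  monomial -2·x^1·y^0 ↦ -2·X^1·Y^0·Z^2.
  monomial 3·x^0·y^3 ↦ 3·X^0·Y^3·Z^0.
  monomial -2·x^0·y^2 ↦ -2·X^0·Y^2·Z^1.
  monomial 3·x^0·y^1 ↦ 3·X^0·Y^1·Z^2.
  monomial 3·x^0·y^0 ↦ 3·X^0·Y^0·Z^3.
Collecting: F(X, Y, Z) = 2*X**3 + 2*X*Y**2 - 2*X*Y*Z - 2*X*Z**2 + 3*Y**3 - 2*Y**2*Z + 3*Y*Z**2 + 3*Z**3.


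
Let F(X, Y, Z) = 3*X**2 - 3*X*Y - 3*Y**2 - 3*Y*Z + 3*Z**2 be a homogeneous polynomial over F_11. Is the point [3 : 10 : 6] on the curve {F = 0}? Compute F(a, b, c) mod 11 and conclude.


F(3,10,6) ≡ 5 (mod 11); P is NOT on the curve.

Evaluate F(3, 10, 6) term-by-term (mod 11).
  3*X**2 ↦ 3·9·1·1 = 27
  -3*X*Y ↦ -3·3·10·1 = -90
  -3*Y**2 ↦ -3·1·100·1 = -300
  -3*Y*Z ↦ -3·1·10·6 = -180
  3*Z**2 ↦ 3·1·1·36 = 108
Sum: F(3, 10, 6) = (27) + (-90) + (-300) + (-180) + (108) = -435.
Reducing mod 11: -435 ≡ 5 (mod 11).
Since F(a, b, c) ≡ 5 ≠ 0 (mod 11), P does NOT lie on the curve.


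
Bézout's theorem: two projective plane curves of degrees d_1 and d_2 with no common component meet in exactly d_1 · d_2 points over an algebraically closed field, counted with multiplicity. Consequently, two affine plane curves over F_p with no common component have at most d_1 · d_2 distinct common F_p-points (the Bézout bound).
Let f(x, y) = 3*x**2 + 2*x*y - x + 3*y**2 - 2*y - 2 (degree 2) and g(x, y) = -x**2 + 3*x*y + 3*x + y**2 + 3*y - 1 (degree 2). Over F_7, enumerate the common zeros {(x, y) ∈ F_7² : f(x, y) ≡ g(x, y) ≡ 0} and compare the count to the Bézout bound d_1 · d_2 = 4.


Common zeros: {(5, 6)}; count = 1; Bézout bound = 4.

deg(f) = 2, deg(g) = 2, so Bézout bound = 4.
Scan x ∈ F_7. For each x, list the y ∈ F_7 with f(x, y) ≡ 0 and those with g(x, y) ≡ 0 (mod 7); the common zeros in that column are the intersection.
  x = 0: f ≡ 0 at y ∈ {5}; g ≡ 0 at y ∈ ∅; common: ∅.
  x = 1: f ≡ 0 at y ∈ {0}; g ≡ 0 at y ∈ {3, 5}; common: ∅.
  x = 2: f ≡ 0 at y ∈ ∅; g ≡ 0 at y ∈ {6}; common: ∅.
  x = 3: f ≡ 0 at y ∈ {2, 6}; g ≡ 0 at y ∈ {4, 5}; common: ∅.
  x = 4: f ≡ 0 at y ∈ {0, 5}; g ≡ 0 at y ∈ {3}; common: ∅.
  x = 5: f ≡ 0 at y ∈ {3, 6}; g ≡ 0 at y ∈ {4, 6}; common: {6}.
  x = 6: f ≡ 0 at y ∈ ∅; g ≡ 0 at y ∈ ∅; common: ∅.
Collecting: common zeros = {(5, 6)}, so the count is 1.
Comparison with the Bézout bound: 1 ≤ 4 = deg(f)·deg(g), as expected for curves with no common component (the affine F_7-count falls short of the bound because intersections may lie at infinity, over extension fields, or carry multiplicity).


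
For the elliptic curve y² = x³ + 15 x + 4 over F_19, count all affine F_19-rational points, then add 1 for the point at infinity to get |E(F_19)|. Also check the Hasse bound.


Affine points = {(0, 2), (0, 17), (1, 1), (1, 18), (2, 2), (2, 17), (3, 0), (6, 5), (6, 14), (8, 3), (8, 16), (17, 2), (17, 17), (18, 8), (18, 11)}; affine count = 15; |E(F_19)| = 16.

Discriminant check: Δ ∝ 4a³ + 27b² = 4·15³ + 27·4² = 4·3375 + 27·16 ≡ 5 (mod 19). Nonzero ⇒ E is nonsingular.
For each x ∈ F_19, compute rhs = x³ + 15·x + 4 mod 19, then count y ∈ F_19 with y² ≡ rhs.
  x = 0: rhs = 4, matching y values: 2, 17 (2 points).
  x = 1: rhs = 1, matching y values: 1, 18 (2 points).
  x = 2: rhs = 4, matching y values: 2, 17 (2 points).
  x = 3: rhs = 0, matching y values: 0 (1 points).
  x = 4: rhs = 14, matching y values: none (0 points).
  x = 5: rhs = 14, matching y values: none (0 points).
  x = 6: rhs = 6, matching y values: 5, 14 (2 points).
  x = 7: rhs = 15, matching y values: none (0 points).
  x = 8: rhs = 9, matching y values: 3, 16 (2 points).
  x = 9: rhs = 13, matching y values: none (0 points).
  x = 10: rhs = 14, matching y values: none (0 points).
  x = 11: rhs = 18, matching y values: none (0 points).
  x = 12: rhs = 12, matching y values: none (0 points).
  x = 13: rhs = 2, matching y values: none (0 points).
  x = 14: rhs = 13, matching y values: none (0 points).
  x = 15: rhs = 13, matching y values: none (0 points).
  x = 16: rhs = 8, matching y values: none (0 points).
  x = 17: rhs = 4, matching y values: 2, 17 (2 points).
  x = 18: rhs = 7, matching y values: 8, 11 (2 points).
Total affine count: 15.
Full point count |E(F_19)| = 15 + 1 = 16.
Hasse bound: |16 − (19+1)| = |-4| = 4 ≤ 2√19 ≈ 8.7178 ✓.


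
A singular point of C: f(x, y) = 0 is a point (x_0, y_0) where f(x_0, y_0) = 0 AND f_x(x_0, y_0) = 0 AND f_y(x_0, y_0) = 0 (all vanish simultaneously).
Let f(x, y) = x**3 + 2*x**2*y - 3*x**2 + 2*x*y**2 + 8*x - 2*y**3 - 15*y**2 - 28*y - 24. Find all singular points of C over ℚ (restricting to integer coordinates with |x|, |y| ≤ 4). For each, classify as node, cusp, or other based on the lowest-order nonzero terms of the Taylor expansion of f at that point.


Singular points: {(2, -2)}; classification: node.

Compute partial derivatives:
  f_x = 3*x**2 + 4*x*y - 6*x + 2*y**2 + 8.
  f_y = 2*x**2 + 4*x*y - 6*y**2 - 30*y - 28.
Scan x_0 ∈ {−4, ..., 4}. For each x_0, f_y(x_0, y) is a polynomial in y; find its integer roots y ∈ {−4, ..., 4}, then test f_x and f at those candidates.
  x = -4: f_y(-4, y) = -6*y**2 - 46*y + 4; no integer root y with |y| ≤ 4.
  x = -3: f_y(-3, y) = -6*y**2 - 42*y - 10; no integer root y with |y| ≤ 4.
  x = -2: f_y(-2, y) = -6*y**2 - 38*y - 20; no integer root y with |y| ≤ 4.
  x = -1: f_y(-1, y) = -6*y**2 - 34*y - 26; no integer root y with |y| ≤ 4.
  x = 0: f_y(0, y) = -6*y**2 - 30*y - 28; no integer root y with |y| ≤ 4.
  x = 1: f_y(1, y) = -6*y**2 - 26*y - 26; no integer root y with |y| ≤ 4.
  x = 2: f_y(2, y) = -6*y**2 - 22*y - 20; vanishes at y ∈ {-2}. (2, -2): f_x = 0, f = 0 — SINGULAR.
  x = 3: f_y(3, y) = -6*y**2 - 18*y - 10; no integer root y with |y| ≤ 4.
  x = 4: f_y(4, y) = -6*y**2 - 14*y + 4; no integer root y with |y| ≤ 4.
Only singular point on the grid: (2, -2).
Classify: substitute x = 2 + u, y = -2 + v and expand: f = u**3 + 2*u**2*v - u**2 + 2*u*v**2 - 2*v**3 + v**2.
No constant or linear terms (consistent with a singular point). Quadratic part: -u**2 + v**2. Cubic part: u**3 + 2*u**2*v + 2*u*v**2 - 2*v**3.
The quadratic part v**2 - u**2 = (v − u)(v + u) splits into two distinct linear factors, so there are two distinct tangent lines y − -2 = ±(x − 2) — this is a node (ordinary double point).
Classification: node.


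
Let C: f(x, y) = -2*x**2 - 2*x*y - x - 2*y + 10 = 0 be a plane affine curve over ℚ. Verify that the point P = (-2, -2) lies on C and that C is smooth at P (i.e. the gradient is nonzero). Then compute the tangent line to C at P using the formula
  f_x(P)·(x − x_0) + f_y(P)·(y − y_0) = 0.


Tangent line at P: 11*x + 2*y + 26 = 0.

Step 1: f(-2, -2) = 0, so P lies on C.
Step 2: partial derivatives
  f_x(x, y) = -4*x - 2*y - 1, f_y(x, y) = -2*x - 2.
  f_x(P) = 11, f_y(P) = 2 (gradient nonzero, so P is smooth).
Step 3: tangent line at P: 11·(x − -2) + 2·(y − -2) = 0.
Expanding: 11*x + 2*y + 26 = 0.


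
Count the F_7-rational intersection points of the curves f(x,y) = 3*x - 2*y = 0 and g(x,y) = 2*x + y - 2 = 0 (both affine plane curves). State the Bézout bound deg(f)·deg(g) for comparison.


Common zeros: ∅; count = 0; Bézout bound = 1.

deg(f) = 1, deg(g) = 1, so Bézout bound = 1.
Scan x ∈ F_7. For each x, list the y ∈ F_7 with f(x, y) ≡ 0 and those with g(x, y) ≡ 0 (mod 7); the common zeros in that column are the intersection.
  x = 0: f ≡ 0 at y ∈ {0}; g ≡ 0 at y ∈ {2}; common: ∅.
  x = 1: f ≡ 0 at y ∈ {5}; g ≡ 0 at y ∈ {0}; common: ∅.
  x = 2: f ≡ 0 at y ∈ {3}; g ≡ 0 at y ∈ {5}; common: ∅.
  x = 3: f ≡ 0 at y ∈ {1}; g ≡ 0 at y ∈ {3}; common: ∅.
  x = 4: f ≡ 0 at y ∈ {6}; g ≡ 0 at y ∈ {1}; common: ∅.
  x = 5: f ≡ 0 at y ∈ {4}; g ≡ 0 at y ∈ {6}; common: ∅.
  x = 6: f ≡ 0 at y ∈ {2}; g ≡ 0 at y ∈ {4}; common: ∅.
Collecting: common zeros = ∅, so the count is 0.
Comparison with the Bézout bound: 0 ≤ 1 = deg(f)·deg(g), as expected for curves with no common component (the affine F_7-count falls short of the bound because intersections may lie at infinity, over extension fields, or carry multiplicity).


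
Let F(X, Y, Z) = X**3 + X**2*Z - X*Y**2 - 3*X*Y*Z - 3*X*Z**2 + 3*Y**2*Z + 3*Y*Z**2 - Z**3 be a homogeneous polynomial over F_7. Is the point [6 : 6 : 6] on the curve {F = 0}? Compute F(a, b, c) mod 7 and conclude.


F(6,6,6) ≡ 0 (mod 7); P is on the curve.

Evaluate F(6, 6, 6) term-by-term (mod 7).
  X**3 ↦ 1·216·1·1 = 216
  X**2*Z ↦ 1·36·1·6 = 216
  -X*Y**2 ↦ -1·6·36·1 = -216
  -3*X*Y*Z ↦ -3·6·6·6 = -648
  -3*X*Z**2 ↦ -3·6·1·36 = -648
  3*Y**2*Z ↦ 3·1·36·6 = 648
  3*Y*Z**2 ↦ 3·1·6·36 = 648
  -Z**3 ↦ -1·1·1·216 = -216
Sum: F(6, 6, 6) = (216) + (216) + (-216) + (-648) + (-648) + (648) + (648) + (-216) = 0.
Reducing mod 7: 0 ≡ 0 (mod 7).
Since F(a, b, c) ≡ 0 (mod 7), P lies on the curve.
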